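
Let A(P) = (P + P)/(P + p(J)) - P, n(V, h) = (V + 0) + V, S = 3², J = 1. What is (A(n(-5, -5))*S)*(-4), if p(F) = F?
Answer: -440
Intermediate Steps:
S = 9
n(V, h) = 2*V (n(V, h) = V + V = 2*V)
A(P) = -P + 2*P/(1 + P) (A(P) = (P + P)/(P + 1) - P = (2*P)/(1 + P) - P = 2*P/(1 + P) - P = -P + 2*P/(1 + P))
(A(n(-5, -5))*S)*(-4) = (((2*(-5))*(1 - 2*(-5))/(1 + 2*(-5)))*9)*(-4) = (-10*(1 - 1*(-10))/(1 - 10)*9)*(-4) = (-10*(1 + 10)/(-9)*9)*(-4) = (-10*(-⅑)*11*9)*(-4) = ((110/9)*9)*(-4) = 110*(-4) = -440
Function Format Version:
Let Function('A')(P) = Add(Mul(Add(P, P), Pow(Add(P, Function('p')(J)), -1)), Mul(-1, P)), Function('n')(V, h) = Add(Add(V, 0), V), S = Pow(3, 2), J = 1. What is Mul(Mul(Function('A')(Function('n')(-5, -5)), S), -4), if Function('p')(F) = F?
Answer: -440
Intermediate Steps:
S = 9
Function('n')(V, h) = Mul(2, V) (Function('n')(V, h) = Add(V, V) = Mul(2, V))
Function('A')(P) = Add(Mul(-1, P), Mul(2, P, Pow(Add(1, P), -1))) (Function('A')(P) = Add(Mul(Add(P, P), Pow(Add(P, 1), -1)), Mul(-1, P)) = Add(Mul(Mul(2, P), Pow(Add(1, P), -1)), Mul(-1, P)) = Add(Mul(2, P, Pow(Add(1, P), -1)), Mul(-1, P)) = Add(Mul(-1, P), Mul(2, P, Pow(Add(1, P), -1))))
Mul(Mul(Function('A')(Function('n')(-5, -5)), S), -4) = Mul(Mul(Mul(Mul(2, -5), Pow(Add(1, Mul(2, -5)), -1), Add(1, Mul(-1, Mul(2, -5)))), 9), -4) = Mul(Mul(Mul(-10, Pow(Add(1, -10), -1), Add(1, Mul(-1, -10))), 9), -4) = Mul(Mul(Mul(-10, Pow(-9, -1), Add(1, 10)), 9), -4) = Mul(Mul(Mul(-10, Rational(-1, 9), 11), 9), -4) = Mul(Mul(Rational(110, 9), 9), -4) = Mul(110, -4) = -440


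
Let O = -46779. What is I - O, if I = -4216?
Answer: 42563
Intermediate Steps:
I - O = -4216 - 1*(-46779) = -4216 + 46779 = 42563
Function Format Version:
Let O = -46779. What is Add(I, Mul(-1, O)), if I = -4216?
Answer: 42563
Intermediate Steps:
Add(I, Mul(-1, O)) = Add(-4216, Mul(-1, -46779)) = Add(-4216, 46779) = 42563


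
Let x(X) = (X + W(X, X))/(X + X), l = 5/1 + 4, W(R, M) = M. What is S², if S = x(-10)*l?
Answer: 81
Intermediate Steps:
l = 9 (l = 5*1 + 4 = 5 + 4 = 9)
x(X) = 1 (x(X) = (X + X)/(X + X) = (2*X)/((2*X)) = (2*X)*(1/(2*X)) = 1)
S = 9 (S = 1*9 = 9)
S² = 9² = 81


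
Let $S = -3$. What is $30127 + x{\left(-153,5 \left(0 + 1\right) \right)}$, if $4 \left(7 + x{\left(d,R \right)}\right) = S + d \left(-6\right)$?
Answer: $\frac{121395}{4} \approx 30349.0$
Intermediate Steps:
$x{\left(d,R \right)} = - \frac{31}{4} - \frac{3 d}{2}$ ($x{\left(d,R \right)} = -7 + \frac{-3 + d \left(-6\right)}{4} = -7 + \frac{-3 - 6 d}{4} = -7 - \left(\frac{3}{4} + \frac{3 d}{2}\right) = - \frac{31}{4} - \frac{3 d}{2}$)
$30127 + x{\left(-153,5 \left(0 + 1\right) \right)} = 30127 - - \frac{887}{4} = 30127 + \left(- \frac{31}{4} + \frac{459}{2}\right) = 30127 + \frac{887}{4} = \frac{121395}{4}$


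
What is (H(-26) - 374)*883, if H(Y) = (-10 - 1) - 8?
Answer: -347019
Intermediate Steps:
H(Y) = -19 (H(Y) = -11 - 8 = -19)
(H(-26) - 374)*883 = (-19 - 374)*883 = -393*883 = -347019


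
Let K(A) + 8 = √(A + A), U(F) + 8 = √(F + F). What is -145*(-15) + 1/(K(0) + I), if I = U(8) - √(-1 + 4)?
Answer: 102221/47 + √3/141 ≈ 2174.9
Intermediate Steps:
U(F) = -8 + √2*√F (U(F) = -8 + √(F + F) = -8 + √(2*F) = -8 + √2*√F)
K(A) = -8 + √2*√A (K(A) = -8 + √(A + A) = -8 + √(2*A) = -8 + √2*√A)
I = -4 - √3 (I = (-8 + √2*√8) - √(-1 + 4) = (-8 + √2*(2*√2)) - √3 = (-8 + 4) - √3 = -4 - √3 ≈ -5.7320)
-145*(-15) + 1/(K(0) + I) = -145*(-15) + 1/((-8 + √2*√0) + (-4 - √3)) = 2175 + 1/((-8 + √2*0) + (-4 - √3)) = 2175 + 1/((-8 + 0) + (-4 - √3)) = 2175 + 1/(-8 + (-4 - √3)) = 2175 + 1/(-12 - √3)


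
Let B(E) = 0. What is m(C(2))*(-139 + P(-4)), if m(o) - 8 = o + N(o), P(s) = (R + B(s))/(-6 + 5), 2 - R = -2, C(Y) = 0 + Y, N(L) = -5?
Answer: -715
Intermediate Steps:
C(Y) = Y
R = 4 (R = 2 - 1*(-2) = 2 + 2 = 4)
P(s) = -4 (P(s) = (4 + 0)/(-6 + 5) = 4/(-1) = 4*(-1) = -4)
m(o) = 3 + o (m(o) = 8 + (o - 5) = 8 + (-5 + o) = 3 + o)
m(C(2))*(-139 + P(-4)) = (3 + 2)*(-139 - 4) = 5*(-143) = -715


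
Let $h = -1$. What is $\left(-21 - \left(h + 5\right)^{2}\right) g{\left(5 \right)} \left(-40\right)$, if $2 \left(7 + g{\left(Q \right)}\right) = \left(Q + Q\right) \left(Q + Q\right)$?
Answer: $63640$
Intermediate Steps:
$g{\left(Q \right)} = -7 + 2 Q^{2}$ ($g{\left(Q \right)} = -7 + \frac{\left(Q + Q\right) \left(Q + Q\right)}{2} = -7 + \frac{2 Q 2 Q}{2} = -7 + \frac{4 Q^{2}}{2} = -7 + 2 Q^{2}$)
$\left(-21 - \left(h + 5\right)^{2}\right) g{\left(5 \right)} \left(-40\right) = \left(-21 - \left(-1 + 5\right)^{2}\right) \left(-7 + 2 \cdot 5^{2}\right) \left(-40\right) = \left(-21 - 4^{2}\right) \left(-7 + 2 \cdot 25\right) \left(-40\right) = \left(-21 - 16\right) \left(-7 + 50\right) \left(-40\right) = \left(-21 - 16\right) 43 \left(-40\right) = \left(-37\right) 43 \left(-40\right) = \left(-1591\right) \left(-40\right) = 63640$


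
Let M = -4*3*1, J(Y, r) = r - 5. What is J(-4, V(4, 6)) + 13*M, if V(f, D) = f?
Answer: -157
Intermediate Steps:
J(Y, r) = -5 + r
M = -12 ≈ -12.000
J(-4, V(4, 6)) + 13*M = (-5 + 4) + 13*(-12) = -1 - 156 = -157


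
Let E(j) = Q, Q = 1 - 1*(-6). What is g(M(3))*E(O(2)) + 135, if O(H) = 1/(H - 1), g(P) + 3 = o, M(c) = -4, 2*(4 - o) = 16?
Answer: 86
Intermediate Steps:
o = -4 (o = 4 - ½*16 = 4 - 8 = -4)
g(P) = -7 (g(P) = -3 - 4 = -7)
Q = 7 (Q = 1 + 6 = 7)
O(H) = 1/(-1 + H)
E(j) = 7
g(M(3))*E(O(2)) + 135 = -7*7 + 135 = -49 + 135 = 86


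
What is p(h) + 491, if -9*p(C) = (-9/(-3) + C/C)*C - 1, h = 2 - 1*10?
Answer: 1484/3 ≈ 494.67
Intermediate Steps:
h = -8 (h = 2 - 10 = -8)
p(C) = 1/9 - 4*C/9 (p(C) = -((-9/(-3) + C/C)*C - 1)/9 = -((-9*(-1/3) + 1)*C - 1)/9 = -((3 + 1)*C - 1)/9 = -(4*C - 1)/9 = -(-1 + 4*C)/9 = 1/9 - 4*C/9)
p(h) + 491 = (1/9 - 4/9*(-8)) + 491 = (1/9 + 32/9) + 491 = 11/3 + 491 = 1484/3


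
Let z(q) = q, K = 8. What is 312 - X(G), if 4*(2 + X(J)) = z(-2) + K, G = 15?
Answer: 625/2 ≈ 312.50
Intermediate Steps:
X(J) = -1/2 (X(J) = -2 + (-2 + 8)/4 = -2 + (1/4)*6 = -2 + 3/2 = -1/2)
312 - X(G) = 312 - 1*(-1/2) = 312 + 1/2 = 625/2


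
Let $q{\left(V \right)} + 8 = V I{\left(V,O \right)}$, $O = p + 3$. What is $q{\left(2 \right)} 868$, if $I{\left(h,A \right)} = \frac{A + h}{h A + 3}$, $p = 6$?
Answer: $- \frac{18104}{3} \approx -6034.7$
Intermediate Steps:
$O = 9$ ($O = 6 + 3 = 9$)
$I{\left(h,A \right)} = \frac{A + h}{3 + A h}$ ($I{\left(h,A \right)} = \frac{A + h}{A h + 3} = \frac{A + h}{3 + A h}$)
$q{\left(V \right)} = -8 + \frac{V \left(9 + V\right)}{3 + 9 V}$ ($q{\left(V \right)} = -8 + V \frac{9 + V}{3 + 9 V} = -8 + \frac{V \left(9 + V\right)}{3 + 9 V}$)
$q{\left(2 \right)} 868 = \frac{-24 + 2^{2} - 126}{3 \left(1 + 3 \cdot 2\right)} 868 = \frac{-24 + 4 - 126}{3 \left(1 + 6\right)} 868 = \frac{1}{3} \cdot \frac{1}{7} \left(-146\right) 868 = \left(- \frac{146}{21}\right) 868 = - \frac{18104}{3}$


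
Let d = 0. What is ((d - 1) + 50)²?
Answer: 2401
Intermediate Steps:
((d - 1) + 50)² = ((0 - 1) + 50)² = (-1 + 50)² = 49² = 2401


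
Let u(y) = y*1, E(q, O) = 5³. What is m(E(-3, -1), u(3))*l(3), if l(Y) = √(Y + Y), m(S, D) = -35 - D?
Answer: -38*√6 ≈ -93.081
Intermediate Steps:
E(q, O) = 125
u(y) = y
l(Y) = √2*√Y (l(Y) = √(2*Y) = √2*√Y)
m(E(-3, -1), u(3))*l(3) = (-35 - 1*3)*(√2*√3) = (-35 - 3)*√6 = -38*√6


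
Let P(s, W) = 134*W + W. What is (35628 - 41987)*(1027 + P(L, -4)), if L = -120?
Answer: -3096833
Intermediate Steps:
P(s, W) = 135*W
(35628 - 41987)*(1027 + P(L, -4)) = (35628 - 41987)*(1027 + 135*(-4)) = -6359*(1027 - 540) = -6359*487 = -3096833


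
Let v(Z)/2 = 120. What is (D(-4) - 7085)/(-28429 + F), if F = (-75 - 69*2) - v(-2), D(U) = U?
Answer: 7089/28882 ≈ 0.24545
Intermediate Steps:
v(Z) = 240 (v(Z) = 2*120 = 240)
F = -453 (F = (-75 - 69*2) - 1*240 = (-75 - 138) - 240 = -213 - 240 = -453)
(D(-4) - 7085)/(-28429 + F) = (-4 - 7085)/(-28429 - 453) = -7089/(-28882) = -7089*(-1/28882) = 7089/28882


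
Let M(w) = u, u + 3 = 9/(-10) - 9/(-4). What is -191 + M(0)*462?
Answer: -9533/10 ≈ -953.30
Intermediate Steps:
u = -33/20 (u = -3 + (9/(-10) - 9/(-4)) = -3 + (9*(-⅒) - 9*(-¼)) = -3 + (-9/10 + 9/4) = -3 + 27/20 = -33/20 ≈ -1.6500)
M(w) = -33/20
-191 + M(0)*462 = -191 - 33/20*462 = -191 - 7623/10 = -9533/10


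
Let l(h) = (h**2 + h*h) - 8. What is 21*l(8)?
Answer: 2520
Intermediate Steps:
l(h) = -8 + 2*h**2 (l(h) = (h**2 + h**2) - 8 = 2*h**2 - 8 = -8 + 2*h**2)
21*l(8) = 21*(-8 + 2*8**2) = 21*(-8 + 2*64) = 21*(-8 + 128) = 21*120 = 2520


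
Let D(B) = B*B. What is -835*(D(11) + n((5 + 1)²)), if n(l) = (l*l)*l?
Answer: -39058795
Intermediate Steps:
D(B) = B²
n(l) = l³ (n(l) = l²*l = l³)
-835*(D(11) + n((5 + 1)²)) = -835*(11² + ((5 + 1)²)³) = -835*(121 + (6²)³) = -835*(121 + 36³) = -835*(121 + 46656) = -835*46777 = -39058795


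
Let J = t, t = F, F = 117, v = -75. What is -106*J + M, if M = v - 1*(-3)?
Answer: -12474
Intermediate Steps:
M = -72 (M = -75 - 1*(-3) = -75 + 3 = -72)
t = 117
J = 117
-106*J + M = -106*117 - 72 = -12402 - 72 = -12474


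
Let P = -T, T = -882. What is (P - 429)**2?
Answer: 205209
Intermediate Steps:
P = 882 (P = -1*(-882) = 882)
(P - 429)**2 = (882 - 429)**2 = 453**2 = 205209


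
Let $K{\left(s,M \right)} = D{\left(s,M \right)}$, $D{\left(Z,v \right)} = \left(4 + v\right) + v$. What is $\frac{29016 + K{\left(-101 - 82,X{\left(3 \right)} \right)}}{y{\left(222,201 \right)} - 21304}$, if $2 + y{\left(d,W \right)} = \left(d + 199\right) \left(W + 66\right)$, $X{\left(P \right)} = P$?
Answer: $\frac{29026}{91101} \approx 0.31861$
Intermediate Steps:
$D{\left(Z,v \right)} = 4 + 2 v$
$y{\left(d,W \right)} = -2 + \left(66 + W\right) \left(199 + d\right)$ ($y{\left(d,W \right)} = -2 + \left(d + 199\right) \left(W + 66\right) = -2 + \left(199 + d\right) \left(66 + W\right) = -2 + \left(66 + W\right) \left(199 + d\right)$)
$K{\left(s,M \right)} = 4 + 2 M$
$\frac{29016 + K{\left(-101 - 82,X{\left(3 \right)} \right)}}{y{\left(222,201 \right)} - 21304} = \frac{29016 + \left(4 + 2 \cdot 3\right)}{\left(13132 + 66 \cdot 222 + 199 \cdot 201 + 201 \cdot 222\right) - 21304} = \frac{29016 + \left(4 + 6\right)}{\left(13132 + 14652 + 39999 + 44622\right) - 21304} = \frac{29016 + 10}{112405 - 21304} = \frac{29026}{91101}$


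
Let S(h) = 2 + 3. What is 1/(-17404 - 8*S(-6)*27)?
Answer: -1/18484 ≈ -5.4101e-5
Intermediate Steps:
S(h) = 5
1/(-17404 - 8*S(-6)*27) = 1/(-17404 - 8*5*27) = 1/(-17404 - 40*27) = 1/(-17404 - 1080) = 1/(-18484) = -1/18484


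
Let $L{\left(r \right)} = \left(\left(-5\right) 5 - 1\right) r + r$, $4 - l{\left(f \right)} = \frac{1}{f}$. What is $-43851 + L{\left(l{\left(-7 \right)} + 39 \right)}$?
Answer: $- \frac{314507}{7} \approx -44930.0$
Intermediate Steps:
$l{\left(f \right)} = 4 - \frac{1}{f}$
$L{\left(r \right)} = - 25 r$ ($L{\left(r \right)} = \left(-25 - 1\right) r + r = - 26 r + r = - 25 r$)
$-43851 + L{\left(l{\left(-7 \right)} + 39 \right)} = -43851 - 25 \left(\left(4 - \frac{1}{-7}\right) + 39\right) = -43851 - 25 \left(\left(4 - - \frac{1}{7}\right) + 39\right) = -43851 - 25 \left(\left(4 + \frac{1}{7}\right) + 39\right) = -43851 - 25 \left(\frac{29}{7} + 39\right) = -43851 - \frac{7550}{7} = - \frac{314507}{7}$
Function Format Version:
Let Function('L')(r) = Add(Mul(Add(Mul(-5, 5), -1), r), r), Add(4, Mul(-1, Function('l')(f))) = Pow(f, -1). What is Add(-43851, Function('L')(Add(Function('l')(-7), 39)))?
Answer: Rational(-314507, 7) ≈ -44930.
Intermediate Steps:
Function('l')(f) = Add(4, Mul(-1, Pow(f, -1)))
Function('L')(r) = Mul(-25, r) (Function('L')(r) = Add(Mul(Add(-25, -1), r), r) = Add(Mul(-26, r), r) = Mul(-25, r))
Add(-43851, Function('L')(Add(Function('l')(-7), 39))) = Add(-43851, Mul(-25, Add(Add(4, Mul(-1, Pow(-7, -1))), 39))) = Add(-43851, Mul(-25, Add(Add(4, Mul(-1, Rational(-1, 7))), 39))) = Add(-43851, Mul(-25, Add(Add(4, Rational(1, 7)), 39))) = Add(-43851, Mul(-25, Add(Rational(29, 7), 39))) = Add(-43851, Mul(-25, Rational(302, 7))) = Add(-43851, Rational(-7550, 7)) = Rational(-314507, 7)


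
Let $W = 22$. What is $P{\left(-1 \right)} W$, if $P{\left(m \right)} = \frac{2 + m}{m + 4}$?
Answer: $\frac{22}{3} \approx 7.3333$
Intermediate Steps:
$P{\left(m \right)} = \frac{2 + m}{4 + m}$
$P{\left(-1 \right)} W = \frac{2 - 1}{4 - 1} \cdot 22 = \frac{1}{3} \cdot 1 \cdot 22 = \frac{1}{3} \cdot 22 = \frac{22}{3}$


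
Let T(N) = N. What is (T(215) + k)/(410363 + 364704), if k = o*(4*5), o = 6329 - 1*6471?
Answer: -2625/775067 ≈ -0.0033868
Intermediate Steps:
o = -142 (o = 6329 - 6471 = -142)
k = -2840 (k = -568*5 = -142*20 = -2840)
(T(215) + k)/(410363 + 364704) = (215 - 2840)/(410363 + 364704) = -2625/775067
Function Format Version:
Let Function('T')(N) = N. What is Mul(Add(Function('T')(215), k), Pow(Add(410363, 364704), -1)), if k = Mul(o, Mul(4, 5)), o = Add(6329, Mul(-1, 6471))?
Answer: Rational(-2625, 775067) ≈ -0.0033868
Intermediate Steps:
o = -142 (o = Add(6329, -6471) = -142)
k = -2840 (k = Mul(-142, Mul(4, 5)) = Mul(-142, 20) = -2840)
Mul(Add(Function('T')(215), k), Pow(Add(410363, 364704), -1)) = Mul(Add(215, -2840), Pow(Add(410363, 364704), -1)) = Mul(-2625, Pow(775067, -1)) = Mul(-2625, Rational(1, 775067)) = Rational(-2625, 775067)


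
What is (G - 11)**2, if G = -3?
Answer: 196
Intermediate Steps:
(G - 11)**2 = (-3 - 11)**2 = (-14)**2 = 196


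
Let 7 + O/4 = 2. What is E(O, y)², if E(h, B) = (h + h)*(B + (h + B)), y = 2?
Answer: 409600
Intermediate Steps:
O = -20 (O = -28 + 4*2 = -28 + 8 = -20)
E(h, B) = 2*h*(h + 2*B) (E(h, B) = (2*h)*(B + (B + h)) = (2*h)*(h + 2*B) = 2*h*(h + 2*B))
E(O, y)² = (2*(-20)*(-20 + 2*2))² = (2*(-20)*(-20 + 4))² = (2*(-20)*(-16))² = 640² = 409600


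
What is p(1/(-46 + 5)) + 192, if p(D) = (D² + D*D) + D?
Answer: 322713/1681 ≈ 191.98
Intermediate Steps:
p(D) = D + 2*D² (p(D) = (D² + D²) + D = 2*D² + D = D + 2*D²)
p(1/(-46 + 5)) + 192 = (1 + 2/(-46 + 5))/(-46 + 5) + 192 = (1 + 2/(-41))/(-41) + 192 = -(1 + 2*(-1/41))/41 + 192 = -(1 - 2/41)/41 + 192 = -1/41*39/41 + 192 = -39/1681 + 192 = 322713/1681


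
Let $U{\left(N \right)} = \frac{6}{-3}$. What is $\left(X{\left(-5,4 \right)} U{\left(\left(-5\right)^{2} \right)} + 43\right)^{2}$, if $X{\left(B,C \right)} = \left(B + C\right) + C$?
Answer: $1369$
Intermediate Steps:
$U{\left(N \right)} = -2$ ($U{\left(N \right)} = 6 \left(- \frac{1}{3}\right) = -2$)
$X{\left(B,C \right)} = B + 2 C$
$\left(X{\left(-5,4 \right)} U{\left(\left(-5\right)^{2} \right)} + 43\right)^{2} = \left(\left(-5 + 2 \cdot 4\right) \left(-2\right) + 43\right)^{2} = \left(\left(-5 + 8\right) \left(-2\right) + 43\right)^{2} = \left(3 \left(-2\right) + 43\right)^{2} = \left(-6 + 43\right)^{2} = 37^{2} = 1369$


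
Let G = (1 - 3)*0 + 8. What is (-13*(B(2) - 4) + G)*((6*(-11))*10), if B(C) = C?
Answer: -22440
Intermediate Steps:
G = 8 (G = -2*0 + 8 = 0 + 8 = 8)
(-13*(B(2) - 4) + G)*((6*(-11))*10) = (-13*(2 - 4) + 8)*((6*(-11))*10) = (-13*(-2) + 8)*(-66*10) = (26 + 8)*(-660) = 34*(-660) = -22440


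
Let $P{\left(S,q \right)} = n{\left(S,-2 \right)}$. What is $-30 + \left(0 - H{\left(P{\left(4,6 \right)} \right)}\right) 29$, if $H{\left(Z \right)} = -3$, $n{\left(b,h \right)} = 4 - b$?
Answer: $57$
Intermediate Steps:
$P{\left(S,q \right)} = 4 - S$
$-30 + \left(0 - H{\left(P{\left(4,6 \right)} \right)}\right) 29 = -30 + \left(0 - -3\right) 29 = -30 + \left(0 + 3\right) 29 = -30 + 3 \cdot 29 = -30 + 87 = 57$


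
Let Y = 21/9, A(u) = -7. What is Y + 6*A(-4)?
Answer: -119/3 ≈ -39.667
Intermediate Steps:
Y = 7/3 (Y = 21*(⅑) = 7/3 ≈ 2.3333)
Y + 6*A(-4) = 7/3 + 6*(-7) = 7/3 - 42 = -119/3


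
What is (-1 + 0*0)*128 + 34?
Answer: -94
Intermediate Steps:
(-1 + 0*0)*128 + 34 = (-1 + 0)*128 + 34 = -1*128 + 34 = -128 + 34 = -94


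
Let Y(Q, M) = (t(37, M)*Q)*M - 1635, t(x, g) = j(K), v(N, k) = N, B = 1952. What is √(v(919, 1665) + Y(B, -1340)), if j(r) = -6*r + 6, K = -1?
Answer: 2*I*√7847219 ≈ 5602.6*I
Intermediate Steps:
j(r) = 6 - 6*r
t(x, g) = 12 (t(x, g) = 6 - 6*(-1) = 6 + 6 = 12)
Y(Q, M) = -1635 + 12*M*Q (Y(Q, M) = (12*Q)*M - 1635 = 12*M*Q - 1635 = -1635 + 12*M*Q)
√(v(919, 1665) + Y(B, -1340)) = √(919 + (-1635 + 12*(-1340)*1952)) = √(919 + (-1635 - 31388160)) = √(919 - 31389795) = √(-31388876) = 2*I*√7847219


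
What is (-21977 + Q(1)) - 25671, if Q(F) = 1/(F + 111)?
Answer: -5336575/112 ≈ -47648.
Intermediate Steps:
Q(F) = 1/(111 + F)
(-21977 + Q(1)) - 25671 = (-21977 + 1/(111 + 1)) - 25671 = (-21977 + 1/112) - 25671 = -2461423/112 - 25671 = -5336575/112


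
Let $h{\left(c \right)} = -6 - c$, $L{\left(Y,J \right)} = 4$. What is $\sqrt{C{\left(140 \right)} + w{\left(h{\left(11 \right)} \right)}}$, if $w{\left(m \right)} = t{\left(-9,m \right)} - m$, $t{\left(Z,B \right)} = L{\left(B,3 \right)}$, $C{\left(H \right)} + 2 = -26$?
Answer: $i \sqrt{7} \approx 2.6458 i$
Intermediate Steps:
$C{\left(H \right)} = -28$ ($C{\left(H \right)} = -2 - 26 = -28$)
$t{\left(Z,B \right)} = 4$
$w{\left(m \right)} = 4 - m$
$\sqrt{C{\left(140 \right)} + w{\left(h{\left(11 \right)} \right)}} = \sqrt{-28 + \left(4 - \left(-6 - 11\right)\right)} = \sqrt{-28 + \left(4 - -17\right)} = \sqrt{-28 + \left(4 + 17\right)} = \sqrt{-28 + 21} = \sqrt{-7} = i \sqrt{7}$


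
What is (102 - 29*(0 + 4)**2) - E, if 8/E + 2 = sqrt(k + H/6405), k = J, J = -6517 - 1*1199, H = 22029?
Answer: 2*(-358*sqrt(6405) + 181*I*sqrt(49398951))/(2*sqrt(6405) - I*sqrt(49398951)) ≈ -362.0 + 0.091047*I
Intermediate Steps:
J = -7716 (J = -6517 - 1199 = -7716)
k = -7716
E = 8/(-2 + I*sqrt(717460955)/305) (E = 8/(-2 + sqrt(-7716 + 22029/6405)) = 8/(-2 + sqrt(-7716 + 22029*(1/6405))) = 8/(-2 + sqrt(-7716 + 1049/305)) = 8/(-2 + sqrt(-2352331/305)) = 8/(-2 + I*sqrt(717460955)/305) ≈ -0.0020735 - 0.091047*I)
(102 - 29*(0 + 4)**2) - E = (102 - 29*(0 + 4)**2) - (-8)*sqrt(6405)/(2*sqrt(6405) - I*sqrt(49398951)) = (102 - 29*4**2) + 8*sqrt(6405)/(2*sqrt(6405) - I*sqrt(49398951)) = (102 - 29*16) + 8*sqrt(6405)/(2*sqrt(6405) - I*sqrt(49398951)) = (102 - 464) + 8*sqrt(6405)/(2*sqrt(6405) - I*sqrt(49398951)) = -362 + 8*sqrt(6405)/(2*sqrt(6405) - I*sqrt(49398951))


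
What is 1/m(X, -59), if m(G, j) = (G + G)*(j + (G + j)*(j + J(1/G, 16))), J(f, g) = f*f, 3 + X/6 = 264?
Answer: -783/218191016525 ≈ -3.5886e-9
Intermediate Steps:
X = 1566 (X = -18 + 6*264 = -18 + 1584 = 1566)
J(f, g) = f²
m(G, j) = 2*G*(j + (G + j)*(j + G⁻²)) (m(G, j) = (G + G)*(j + (G + j)*(j + (1/G)²)) = (2*G)*(j + (G + j)*(j + G⁻²)) = 2*G*(j + (G + j)*(j + G⁻²)))
1/m(X, -59) = 1/(2*(1566 - 59 - 59*1566²*(1 + 1566 - 59))/1566) = 1/(2*(1/1566)*(1566 - 59 - 59*2452356*1508)) = 1/(2*(1/1566)*(1566 - 59 - 218191018032)) = 1/(2*(1/1566)*(-218191016525)) = 1/(-218191016525/783) = -783/218191016525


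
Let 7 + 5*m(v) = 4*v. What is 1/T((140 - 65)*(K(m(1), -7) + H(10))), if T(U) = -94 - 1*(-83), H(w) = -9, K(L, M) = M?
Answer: -1/11 ≈ -0.090909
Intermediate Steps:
m(v) = -7/5 + 4*v/5 (m(v) = -7/5 + (4*v)/5 = -7/5 + 4*v/5)
T(U) = -11 (T(U) = -94 + 83 = -11)
1/T((140 - 65)*(K(m(1), -7) + H(10))) = 1/(-11) = -1/11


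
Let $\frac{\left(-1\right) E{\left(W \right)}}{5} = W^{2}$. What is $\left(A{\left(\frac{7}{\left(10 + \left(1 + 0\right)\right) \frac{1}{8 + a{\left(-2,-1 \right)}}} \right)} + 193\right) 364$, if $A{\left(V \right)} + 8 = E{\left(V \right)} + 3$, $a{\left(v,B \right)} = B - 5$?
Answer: $\frac{7923552}{121} \approx 65484.0$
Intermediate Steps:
$a{\left(v,B \right)} = -5 + B$
$E{\left(W \right)} = - 5 W^{2}$
$A{\left(V \right)} = -5 - 5 V^{2}$ ($A{\left(V \right)} = -8 - \left(-3 + 5 V^{2}\right) = -5 - 5 V^{2}$)
$\left(A{\left(\frac{7}{\left(10 + \left(1 + 0\right)\right) \frac{1}{8 + a{\left(-2,-1 \right)}}} \right)} + 193\right) 364 = \left(\left(-5 - 5 \left(\frac{7}{\left(10 + \left(1 + 0\right)\right) \frac{1}{8 - 6}}\right)^{2}\right) + 193\right) 364 = \left(\left(-5 - 5 \left(\frac{7}{\left(10 + 1\right) \frac{1}{8 - 6}}\right)^{2}\right) + 193\right) 364 = \left(\left(-5 - 5 \left(\frac{7}{11 \cdot \frac{1}{2}}\right)^{2}\right) + 193\right) 364 = \left(\left(-5 - 5 \left(\frac{7}{\frac{11}{2}}\right)^{2}\right) + 193\right) 364 = \left(\left(-5 - 5 \left(7 \cdot \frac{2}{11}\right)^{2}\right) + 193\right) 364 = \left(\left(-5 - 5 \left(\frac{14}{11}\right)^{2}\right) + 193\right) 364 = \left(\left(-5 - \frac{980}{121}\right) + 193\right) 364 = \left(- \frac{1585}{121} + 193\right) 364 = \frac{21768}{121} \cdot 364 = \frac{7923552}{121}$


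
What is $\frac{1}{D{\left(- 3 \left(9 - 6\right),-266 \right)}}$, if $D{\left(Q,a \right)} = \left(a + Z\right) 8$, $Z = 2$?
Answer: $- \frac{1}{2112} \approx -0.00047348$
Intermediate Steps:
$D{\left(Q,a \right)} = 16 + 8 a$ ($D{\left(Q,a \right)} = \left(a + 2\right) 8 = \left(2 + a\right) 8 = 16 + 8 a$)
$\frac{1}{D{\left(- 3 \left(9 - 6\right),-266 \right)}} = \frac{1}{16 + 8 \left(-266\right)} = \frac{1}{16 - 2128} = \frac{1}{-2112} = - \frac{1}{2112}$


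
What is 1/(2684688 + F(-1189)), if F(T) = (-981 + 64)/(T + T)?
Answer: 2378/6384188981 ≈ 3.7248e-7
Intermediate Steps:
F(T) = -917/(2*T) (F(T) = -917*1/(2*T) = -917/(2*T))
1/(2684688 + F(-1189)) = 1/(2684688 - 917/2/(-1189)) = 1/(2684688 - 917/2*(-1/1189)) = 1/(2684688 + 917/2378) = 1/(6384188981/2378) = 2378/6384188981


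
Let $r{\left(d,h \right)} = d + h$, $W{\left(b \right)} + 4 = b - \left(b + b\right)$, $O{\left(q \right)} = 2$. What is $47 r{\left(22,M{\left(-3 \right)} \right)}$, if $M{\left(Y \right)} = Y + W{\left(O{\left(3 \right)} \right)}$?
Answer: $611$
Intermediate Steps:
$W{\left(b \right)} = -4 - b$ ($W{\left(b \right)} = -4 + \left(b - \left(b + b\right)\right) = -4 + \left(b - 2 b\right) = -4 - b$)
$M{\left(Y \right)} = -6 + Y$ ($M{\left(Y \right)} = Y - 6 = -6 + Y$)
$47 r{\left(22,M{\left(-3 \right)} \right)} = 47 \left(22 - 9\right) = 47 \cdot 13 = 611$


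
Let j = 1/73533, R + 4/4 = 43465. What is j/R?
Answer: 1/3196038312 ≈ 3.1289e-10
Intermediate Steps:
R = 43464 (R = -1 + 43465 = 43464)
j = 1/73533 ≈ 1.3599e-5
j/R = (1/73533)/43464 = (1/73533)*(1/43464) = 1/3196038312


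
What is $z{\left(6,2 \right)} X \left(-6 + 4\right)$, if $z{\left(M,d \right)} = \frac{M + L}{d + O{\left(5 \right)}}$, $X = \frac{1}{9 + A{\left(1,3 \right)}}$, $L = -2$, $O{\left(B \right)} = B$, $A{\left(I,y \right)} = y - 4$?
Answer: $- \frac{1}{7} \approx -0.14286$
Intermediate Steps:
$A{\left(I,y \right)} = -4 + y$
$X = \frac{1}{8}$ ($X = \frac{1}{9 + \left(-4 + 3\right)} = \frac{1}{9 - 1} = \frac{1}{8} \approx 0.125$)
$z{\left(M,d \right)} = \frac{-2 + M}{5 + d}$ ($z{\left(M,d \right)} = \frac{M - 2}{d + 5} = \frac{-2 + M}{5 + d}$)
$z{\left(6,2 \right)} X \left(-6 + 4\right) = \frac{-2 + 6}{5 + 2} \cdot \frac{1}{8} \left(-6 + 4\right) = \frac{1}{7} \cdot 4 \cdot \frac{1}{8} \left(-2\right) = \frac{4}{7} \cdot \frac{1}{8} \left(-2\right) = \frac{1}{14} \left(-2\right) = - \frac{1}{7}$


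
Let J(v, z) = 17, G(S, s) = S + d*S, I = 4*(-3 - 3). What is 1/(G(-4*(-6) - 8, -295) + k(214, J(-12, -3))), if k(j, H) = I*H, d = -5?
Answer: -1/472 ≈ -0.0021186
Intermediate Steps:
I = -24 (I = 4*(-6) = -24)
G(S, s) = -4*S (G(S, s) = S - 5*S = -4*S)
k(j, H) = -24*H
1/(G(-4*(-6) - 8, -295) + k(214, J(-12, -3))) = 1/(-4*(-4*(-6) - 8) - 24*17) = 1/(-4*(24 - 8) - 408) = 1/(-4*16 - 408) = 1/(-64 - 408) = 1/(-472) = -1/472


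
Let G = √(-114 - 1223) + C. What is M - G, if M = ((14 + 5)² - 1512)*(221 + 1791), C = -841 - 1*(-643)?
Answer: -2315614 - I*√1337 ≈ -2.3156e+6 - 36.565*I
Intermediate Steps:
C = -198 (C = -841 + 643 = -198)
G = -198 + I*√1337 (G = √(-114 - 1223) - 198 = √(-1337) - 198 = I*√1337 - 198 = -198 + I*√1337 ≈ -198.0 + 36.565*I)
M = -2315812 (M = (19² - 1512)*2012 = (361 - 1512)*2012 = -1151*2012 = -2315812)
M - G = -2315812 - (-198 + I*√1337) = -2315812 + (198 - I*√1337) = -2315614 - I*√1337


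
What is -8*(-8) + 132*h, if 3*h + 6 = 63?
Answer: 2572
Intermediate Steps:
h = 19 (h = -2 + (⅓)*63 = -2 + 21 = 19)
-8*(-8) + 132*h = -8*(-8) + 132*19 = 64 + 2508 = 2572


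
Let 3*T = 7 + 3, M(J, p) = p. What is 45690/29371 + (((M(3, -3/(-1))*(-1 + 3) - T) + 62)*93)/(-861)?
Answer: -137298104/25288431 ≈ -5.4293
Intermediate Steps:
T = 10/3 (T = (7 + 3)/3 = (⅓)*10 = 10/3 ≈ 3.3333)
45690/29371 + (((M(3, -3/(-1))*(-1 + 3) - T) + 62)*93)/(-861) = 45690/29371 + ((((-3/(-1))*(-1 + 3) - 1*10/3) + 62)*93)/(-861) = 45690*(1/29371) + (((-3*(-1)*2 - 10/3) + 62)*93)*(-1/861) = 45690/29371 + (((3*2 - 10/3) + 62)*93)*(-1/861) = 45690/29371 + (((6 - 10/3) + 62)*93)*(-1/861) = 45690/29371 + ((8/3 + 62)*93)*(-1/861) = 45690/29371 + ((194/3)*93)*(-1/861) = 45690/29371 + 6014*(-1/861) = 45690/29371 - 6014/861 = -137298104/25288431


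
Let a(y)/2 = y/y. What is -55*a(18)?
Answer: -110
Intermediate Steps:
a(y) = 2 (a(y) = 2*(y/y) = 2*1 = 2)
-55*a(18) = -55*2 = -110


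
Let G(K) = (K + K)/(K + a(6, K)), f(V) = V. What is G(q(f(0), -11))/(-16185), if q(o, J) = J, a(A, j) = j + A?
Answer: -11/129480 ≈ -8.4955e-5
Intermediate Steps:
a(A, j) = A + j
G(K) = 2*K/(6 + 2*K) (G(K) = (K + K)/(K + (6 + K)) = (2*K)/(6 + 2*K) = 2*K/(6 + 2*K))
G(q(f(0), -11))/(-16185) = -11/(3 - 11)/(-16185) = -11/(-8)*(-1/16185) = -11*(-⅛)*(-1/16185) = (11/8)*(-1/16185) = -11/129480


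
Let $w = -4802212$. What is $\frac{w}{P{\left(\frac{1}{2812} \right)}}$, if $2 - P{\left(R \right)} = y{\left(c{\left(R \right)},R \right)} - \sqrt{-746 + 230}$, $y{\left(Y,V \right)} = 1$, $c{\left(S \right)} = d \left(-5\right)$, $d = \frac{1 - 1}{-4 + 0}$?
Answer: $\frac{4802212 i}{- i + 2 \sqrt{129}} \approx -9288.6 + 2.11 \cdot 10^{5} i$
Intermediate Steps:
$d = 0$ ($d = \frac{0}{-4} = 0 \left(- \frac{1}{4}\right) = 0$)
$c{\left(S \right)} = 0$ ($c{\left(S \right)} = 0 \left(-5\right) = 0$)
$P{\left(R \right)} = 1 + 2 i \sqrt{129}$ ($P{\left(R \right)} = 2 - \left(1 - \sqrt{-746 + 230}\right) = 2 - \left(1 - \sqrt{-516}\right) = 2 - \left(1 - 2 i \sqrt{129}\right) = 1 + 2 i \sqrt{129}$)
$\frac{w}{P{\left(\frac{1}{2812} \right)}} = - \frac{4802212}{1 + 2 i \sqrt{129}}$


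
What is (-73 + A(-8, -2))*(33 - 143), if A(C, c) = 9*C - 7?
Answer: 16720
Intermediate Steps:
A(C, c) = -7 + 9*C
(-73 + A(-8, -2))*(33 - 143) = (-73 + (-7 + 9*(-8)))*(33 - 143) = (-73 + (-7 - 72))*(-110) = (-73 - 79)*(-110) = -152*(-110) = 16720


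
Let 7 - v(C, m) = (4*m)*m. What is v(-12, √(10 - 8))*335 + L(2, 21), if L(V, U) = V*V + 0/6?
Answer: -331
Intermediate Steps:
L(V, U) = V² (L(V, U) = V² + 0*(⅙) = V² + 0 = V²)
v(C, m) = 7 - 4*m² (v(C, m) = 7 - 4*m*m = 7 - 4*m²)
v(-12, √(10 - 8))*335 + L(2, 21) = (7 - 4*(√(10 - 8))²)*335 + 2² = (7 - 4*(√2)²)*335 + 4 = (7 - 4*2)*335 + 4 = (7 - 8)*335 + 4 = -1*335 + 4 = -335 + 4 = -331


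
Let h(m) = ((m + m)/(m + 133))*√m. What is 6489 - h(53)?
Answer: 6489 - 53*√53/93 ≈ 6484.9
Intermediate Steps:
h(m) = 2*m^(3/2)/(133 + m) (h(m) = ((2*m)/(133 + m))*√m = (2*m/(133 + m))*√m = 2*m^(3/2)/(133 + m))
6489 - h(53) = 6489 - 2*53^(3/2)/(133 + 53) = 6489 - 2*53*√53/186 = 6489 - 53*√53/93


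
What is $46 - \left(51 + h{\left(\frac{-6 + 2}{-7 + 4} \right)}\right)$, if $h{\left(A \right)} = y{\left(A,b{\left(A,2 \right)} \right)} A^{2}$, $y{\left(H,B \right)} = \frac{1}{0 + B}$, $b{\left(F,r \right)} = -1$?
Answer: $- \frac{29}{9} \approx -3.2222$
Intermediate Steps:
$y{\left(H,B \right)} = \frac{1}{B}$
$h{\left(A \right)} = - A^{2}$ ($h{\left(A \right)} = \frac{A^{2}}{-1} = - A^{2}$)
$46 - \left(51 + h{\left(\frac{-6 + 2}{-7 + 4} \right)}\right) = 46 - \left(51 - \left(\frac{-6 + 2}{-7 + 4}\right)^{2}\right) = 46 - \left(51 - \left(- \frac{4}{-3}\right)^{2}\right) = 46 - \left(51 - \left(\left(-4\right) \left(- \frac{1}{3}\right)\right)^{2}\right) = 46 - \left(51 - \left(\frac{4}{3}\right)^{2}\right) = 46 - \left(51 - \frac{16}{9}\right) = 46 - \frac{443}{9} = - \frac{29}{9}$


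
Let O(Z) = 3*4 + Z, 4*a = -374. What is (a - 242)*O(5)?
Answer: -11407/2 ≈ -5703.5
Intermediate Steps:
a = -187/2 (a = (1/4)*(-374) = -187/2 ≈ -93.500)
O(Z) = 12 + Z
(a - 242)*O(5) = (-187/2 - 242)*(12 + 5) = -671/2*17 = -11407/2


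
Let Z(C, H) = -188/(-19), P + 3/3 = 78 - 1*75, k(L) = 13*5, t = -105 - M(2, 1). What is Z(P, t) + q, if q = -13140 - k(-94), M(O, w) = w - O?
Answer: -250707/19 ≈ -13195.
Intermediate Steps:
t = -104 (t = -105 - (1 - 1*2) = -105 - (1 - 2) = -105 - 1*(-1) = -105 + 1 = -104)
k(L) = 65
P = 2 (P = -1 + (78 - 1*75) = -1 + (78 - 75) = -1 + 3 = 2)
Z(C, H) = 188/19 (Z(C, H) = -188*(-1/19) = 188/19)
q = -13205 (q = -13140 - 1*65 = -13140 - 65 = -13205)
Z(P, t) + q = 188/19 - 13205 = -250707/19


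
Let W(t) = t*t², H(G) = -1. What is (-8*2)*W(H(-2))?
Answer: 16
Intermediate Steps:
W(t) = t³
(-8*2)*W(H(-2)) = -8*2*(-1)³ = -16*(-1) = 16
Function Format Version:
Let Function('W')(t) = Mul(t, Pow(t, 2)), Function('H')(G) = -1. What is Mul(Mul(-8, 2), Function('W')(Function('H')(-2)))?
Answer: 16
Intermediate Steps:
Function('W')(t) = Pow(t, 3)
Mul(Mul(-8, 2), Function('W')(Function('H')(-2))) = Mul(Mul(-8, 2), Pow(-1, 3)) = Mul(-16, -1) = 16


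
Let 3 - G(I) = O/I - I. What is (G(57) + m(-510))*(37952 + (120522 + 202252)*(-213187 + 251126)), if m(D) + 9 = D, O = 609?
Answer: -109281168825912/19 ≈ -5.7516e+12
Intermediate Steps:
m(D) = -9 + D
G(I) = 3 + I - 609/I (G(I) = 3 - (609/I - I) = 3 - (-I + 609/I) = 3 + (I - 609/I) = 3 + I - 609/I)
(G(57) + m(-510))*(37952 + (120522 + 202252)*(-213187 + 251126)) = ((3 + 57 - 609/57) + (-9 - 510))*(37952 + (120522 + 202252)*(-213187 + 251126)) = ((3 + 57 - 609*1/57) - 519)*(37952 + 322774*37939) = ((3 + 57 - 203/19) - 519)*(37952 + 12245722786) = (937/19 - 519)*12245760738 = -8924/19*12245760738 = -109281168825912/19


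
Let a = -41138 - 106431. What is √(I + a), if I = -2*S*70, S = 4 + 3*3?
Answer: I*√149389 ≈ 386.51*I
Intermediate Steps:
S = 13 (S = 4 + 9 = 13)
a = -147569
I = -1820 (I = -2*13*70 = -26*70 = -1820)
√(I + a) = √(-1820 - 147569) = √(-149389) = I*√149389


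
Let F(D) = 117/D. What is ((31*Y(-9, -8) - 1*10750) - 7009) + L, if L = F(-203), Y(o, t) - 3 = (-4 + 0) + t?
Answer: -3661831/203 ≈ -18039.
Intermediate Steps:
Y(o, t) = -1 + t (Y(o, t) = 3 + ((-4 + 0) + t) = 3 + (-4 + t) = -1 + t)
L = -117/203 (L = 117/(-203) = 117*(-1/203) = -117/203 ≈ -0.57635)
((31*Y(-9, -8) - 1*10750) - 7009) + L = ((31*(-1 - 8) - 1*10750) - 7009) - 117/203 = ((31*(-9) - 10750) - 7009) - 117/203 = ((-279 - 10750) - 7009) - 117/203 = (-11029 - 7009) - 117/203 = -18038 - 117/203 = -3661831/203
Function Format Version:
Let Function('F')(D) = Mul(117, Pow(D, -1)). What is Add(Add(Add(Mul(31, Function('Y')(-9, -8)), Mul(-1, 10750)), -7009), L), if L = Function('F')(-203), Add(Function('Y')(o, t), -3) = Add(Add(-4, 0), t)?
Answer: Rational(-3661831, 203) ≈ -18039.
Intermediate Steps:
Function('Y')(o, t) = Add(-1, t) (Function('Y')(o, t) = Add(3, Add(Add(-4, 0), t)) = Add(3, Add(-4, t)) = Add(-1, t))
L = Rational(-117, 203) (L = Mul(117, Pow(-203, -1)) = Mul(117, Rational(-1, 203)) = Rational(-117, 203) ≈ -0.57635)
Add(Add(Add(Mul(31, Function('Y')(-9, -8)), Mul(-1, 10750)), -7009), L) = Add(Add(Add(Mul(31, Add(-1, -8)), Mul(-1, 10750)), -7009), Rational(-117, 203)) = Add(Add(Add(Mul(31, -9), -10750), -7009), Rational(-117, 203)) = Add(Add(Add(-279, -10750), -7009), Rational(-117, 203)) = Add(Add(-11029, -7009), Rational(-117, 203)) = Add(-18038, Rational(-117, 203)) = Rational(-3661831, 203)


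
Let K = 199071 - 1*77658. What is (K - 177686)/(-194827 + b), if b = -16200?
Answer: 56273/211027 ≈ 0.26666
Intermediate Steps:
K = 121413 (K = 199071 - 77658 = 121413)
(K - 177686)/(-194827 + b) = (121413 - 177686)/(-194827 - 16200) = -56273/(-211027) = -56273*(-1/211027) = 56273/211027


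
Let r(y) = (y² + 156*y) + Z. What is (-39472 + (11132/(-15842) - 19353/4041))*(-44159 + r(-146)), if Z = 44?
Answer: 19196578929621275/10669587 ≈ 1.7992e+9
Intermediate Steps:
r(y) = 44 + y² + 156*y (r(y) = (y² + 156*y) + 44 = 44 + y² + 156*y)
(-39472 + (11132/(-15842) - 19353/4041))*(-44159 + r(-146)) = (-39472 + (11132/(-15842) - 19353/4041))*(-44159 + (44 + (-146)² + 156*(-146))) = (-39472 + (11132*(-1/15842) - 19353*1/4041))*(-44159 + (44 + 21316 - 22776)) = (-39472 + (-5566/7921 - 6451/1347))*(-44159 - 1416) = (-39472 - 58595773/10669587)*(-45575) = -421208533837/10669587*(-45575) = 19196578929621275/10669587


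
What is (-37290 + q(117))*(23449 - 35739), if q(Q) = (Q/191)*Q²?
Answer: 67850349330/191 ≈ 3.5524e+8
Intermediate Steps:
q(Q) = Q³/191 (q(Q) = (Q*(1/191))*Q² = (Q/191)*Q² = Q³/191)
(-37290 + q(117))*(23449 - 35739) = (-37290 + (1/191)*117³)*(23449 - 35739) = (-37290 + (1/191)*1601613)*(-12290) = (-37290 + 1601613/191)*(-12290) = -5520777/191*(-12290) = 67850349330/191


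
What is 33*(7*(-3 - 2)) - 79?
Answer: -1234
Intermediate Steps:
33*(7*(-3 - 2)) - 79 = 33*(7*(-5)) - 79 = 33*(-35) - 79 = -1155 - 79 = -1234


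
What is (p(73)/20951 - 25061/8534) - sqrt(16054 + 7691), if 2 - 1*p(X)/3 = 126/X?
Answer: -38328357763/13052095882 - sqrt(23745) ≈ -157.03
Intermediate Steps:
p(X) = 6 - 378/X
(p(73)/20951 - 25061/8534) - sqrt(16054 + 7691) = ((6 - 378/73)/20951 - 25061/8534) - sqrt(16054 + 7691) = ((6 - 378*1/73)*(1/20951) - 25061*1/8534) - sqrt(23745) = ((6 - 378/73)*(1/20951) - 25061/8534) - sqrt(23745) = ((60/73)*(1/20951) - 25061/8534) - sqrt(23745) = (60/1529423 - 25061/8534) - sqrt(23745) = -38328357763/13052095882 - sqrt(23745)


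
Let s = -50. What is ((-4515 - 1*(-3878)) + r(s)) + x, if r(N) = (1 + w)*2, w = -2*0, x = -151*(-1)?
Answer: -484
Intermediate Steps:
x = 151
w = 0
r(N) = 2 (r(N) = (1 + 0)*2 = 1*2 = 2)
((-4515 - 1*(-3878)) + r(s)) + x = ((-4515 - 1*(-3878)) + 2) + 151 = ((-4515 + 3878) + 2) + 151 = (-637 + 2) + 151 = -635 + 151 = -484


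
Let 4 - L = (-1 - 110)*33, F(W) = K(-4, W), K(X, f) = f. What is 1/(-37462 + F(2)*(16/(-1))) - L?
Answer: -137490499/37494 ≈ -3667.0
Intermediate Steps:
F(W) = W
L = 3667 (L = 4 - (-1 - 110)*33 = 4 - (-111)*33 = 4 - 1*(-3663) = 4 + 3663 = 3667)
1/(-37462 + F(2)*(16/(-1))) - L = 1/(-37462 + 2*(16/(-1))) - 1*3667 = 1/(-37462 + 2*(16*(-1))) - 3667 = 1/(-37462 + 2*(-16)) - 3667 = 1/(-37462 - 32) - 3667 = 1/(-37494) - 3667 = -1/37494 - 3667 = -137490499/37494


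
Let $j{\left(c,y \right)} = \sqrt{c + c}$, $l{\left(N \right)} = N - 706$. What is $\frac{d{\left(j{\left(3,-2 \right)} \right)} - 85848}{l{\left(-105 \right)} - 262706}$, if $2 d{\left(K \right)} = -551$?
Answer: $\frac{172247}{527034} \approx 0.32682$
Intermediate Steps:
$l{\left(N \right)} = -706 + N$
$j{\left(c,y \right)} = \sqrt{2} \sqrt{c}$ ($j{\left(c,y \right)} = \sqrt{2 c} = \sqrt{2} \sqrt{c}$)
$d{\left(K \right)} = - \frac{551}{2}$ ($d{\left(K \right)} = \frac{1}{2} \left(-551\right) = - \frac{551}{2}$)
$\frac{d{\left(j{\left(3,-2 \right)} \right)} - 85848}{l{\left(-105 \right)} - 262706} = \frac{- \frac{551}{2} - 85848}{\left(-706 - 105\right) - 262706} = - \frac{172247}{2 \left(-811 - 262706\right)} = - \frac{172247}{2 \left(-263517\right)} = \left(- \frac{172247}{2}\right) \left(- \frac{1}{263517}\right) = \frac{172247}{527034}$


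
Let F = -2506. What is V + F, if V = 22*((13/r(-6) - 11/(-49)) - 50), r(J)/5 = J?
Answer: -2653787/735 ≈ -3610.6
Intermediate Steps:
r(J) = 5*J
V = -811877/735 (V = 22*((13/((5*(-6))) - 11/(-49)) - 50) = 22*((13/(-30) - 11*(-1/49)) - 50) = 22*((13*(-1/30) + 11/49) - 50) = 22*((-13/30 + 11/49) - 50) = 22*(-307/1470 - 50) = 22*(-73807/1470) = -811877/735 ≈ -1104.6)
V + F = -811877/735 - 2506 = -2653787/735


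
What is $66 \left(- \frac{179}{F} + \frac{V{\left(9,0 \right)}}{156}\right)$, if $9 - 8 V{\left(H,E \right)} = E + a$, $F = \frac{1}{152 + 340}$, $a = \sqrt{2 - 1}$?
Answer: $- \frac{151124677}{26} \approx -5.8125 \cdot 10^{6}$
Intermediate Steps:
$a = 1$ ($a = \sqrt{1} = 1$)
$F = \frac{1}{492} \approx 0.0020325$
$V{\left(H,E \right)} = 1 - \frac{E}{8}$ ($V{\left(H,E \right)} = \frac{9}{8} - \frac{E + 1}{8} = \frac{9}{8} - \frac{1 + E}{8} = \frac{9}{8} - \left(\frac{1}{8} + \frac{E}{8}\right) = 1 - \frac{E}{8}$)
$66 \left(- \frac{179}{F} + \frac{V{\left(9,0 \right)}}{156}\right) = 66 \left(- 179 \frac{1}{\frac{1}{492}} + \frac{1 - 0}{156}\right) = 66 \left(\left(-179\right) 492 + \left(1 + 0\right) \frac{1}{156}\right) = 66 \left(-88068 + 1 \cdot \frac{1}{156}\right) = 66 \left(-88068 + \frac{1}{156}\right) = 66 \left(- \frac{13738607}{156}\right) = - \frac{151124677}{26}$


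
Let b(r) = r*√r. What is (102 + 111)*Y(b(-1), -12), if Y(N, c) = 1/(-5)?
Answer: -213/5 ≈ -42.600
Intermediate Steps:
b(r) = r^(3/2)
Y(N, c) = -⅕
(102 + 111)*Y(b(-1), -12) = (102 + 111)*(-⅕) = 213*(-⅕) = -213/5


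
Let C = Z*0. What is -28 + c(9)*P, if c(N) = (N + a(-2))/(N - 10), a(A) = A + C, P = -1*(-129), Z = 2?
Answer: -931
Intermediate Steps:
P = 129
C = 0 (C = 2*0 = 0)
a(A) = A (a(A) = A + 0 = A)
c(N) = (-2 + N)/(-10 + N) (c(N) = (N - 2)/(N - 10) = (-2 + N)/(-10 + N))
-28 + c(9)*P = -28 + ((-2 + 9)/(-10 + 9))*129 = -28 + (7/(-1))*129 = -28 - 1*7*129 = -28 - 7*129 = -28 - 903 = -931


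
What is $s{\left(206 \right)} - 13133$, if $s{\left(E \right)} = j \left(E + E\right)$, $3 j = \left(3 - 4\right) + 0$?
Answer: $- \frac{39811}{3} \approx -13270.0$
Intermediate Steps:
$j = - \frac{1}{3}$ ($j = \frac{\left(3 - 4\right) + 0}{3} = \frac{-1 + 0}{3} = \frac{1}{3} \left(-1\right) = - \frac{1}{3} \approx -0.33333$)
$s{\left(E \right)} = - \frac{2 E}{3}$ ($s{\left(E \right)} = - \frac{E + E}{3} = - \frac{2 E}{3}$)
$s{\left(206 \right)} - 13133 = \left(- \frac{2}{3}\right) 206 - 13133 = - \frac{412}{3} - 13133 = - \frac{39811}{3}$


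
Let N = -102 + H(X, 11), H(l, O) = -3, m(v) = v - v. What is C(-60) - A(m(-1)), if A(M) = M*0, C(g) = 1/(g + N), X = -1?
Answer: -1/165 ≈ -0.0060606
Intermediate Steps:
m(v) = 0
N = -105 (N = -102 - 3 = -105)
C(g) = 1/(-105 + g) (C(g) = 1/(g - 105) = 1/(-105 + g))
A(M) = 0
C(-60) - A(m(-1)) = 1/(-105 - 60) - 1*0 = 1/(-165) + 0 = -1/165 + 0 = -1/165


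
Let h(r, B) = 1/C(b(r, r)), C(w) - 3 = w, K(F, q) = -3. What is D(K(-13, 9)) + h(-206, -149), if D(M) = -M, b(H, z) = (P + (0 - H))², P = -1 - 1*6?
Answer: 118813/39604 ≈ 3.0000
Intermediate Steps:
P = -7 (P = -1 - 6 = -7)
b(H, z) = (-7 - H)² (b(H, z) = (-7 + (0 - H))² = (-7 - H)²)
C(w) = 3 + w
h(r, B) = 1/(3 + (7 + r)²)
D(K(-13, 9)) + h(-206, -149) = -1*(-3) + 1/(3 + (7 - 206)²) = 3 + 1/(3 + (-199)²) = 3 + 1/(3 + 39601) = 3 + 1/39604 = 118813/39604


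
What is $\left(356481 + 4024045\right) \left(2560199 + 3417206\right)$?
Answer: $26184178015030$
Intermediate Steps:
$\left(356481 + 4024045\right) \left(2560199 + 3417206\right) = 4380526 \cdot 5977405 = 26184178015030$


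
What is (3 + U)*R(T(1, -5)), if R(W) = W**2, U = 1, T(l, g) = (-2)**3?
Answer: 256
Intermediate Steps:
T(l, g) = -8
(3 + U)*R(T(1, -5)) = (3 + 1)*(-8)**2 = 4*64 = 256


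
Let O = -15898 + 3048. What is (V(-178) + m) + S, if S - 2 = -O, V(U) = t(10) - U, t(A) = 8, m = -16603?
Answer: -3565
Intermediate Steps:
V(U) = 8 - U
O = -12850
S = 12852 (S = 2 - 1*(-12850) = 2 + 12850 = 12852)
(V(-178) + m) + S = ((8 - 1*(-178)) - 16603) + 12852 = ((8 + 178) - 16603) + 12852 = (186 - 16603) + 12852 = -16417 + 12852 = -3565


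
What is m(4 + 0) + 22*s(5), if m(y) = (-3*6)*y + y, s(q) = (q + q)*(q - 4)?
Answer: 152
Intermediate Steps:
s(q) = 2*q*(-4 + q) (s(q) = (2*q)*(-4 + q) = 2*q*(-4 + q))
m(y) = -17*y (m(y) = -18*y + y = -17*y)
m(4 + 0) + 22*s(5) = -17*(4 + 0) + 22*(2*5*(-4 + 5)) = -17*4 + 22*(2*5*1) = -68 + 22*10 = -68 + 220 = 152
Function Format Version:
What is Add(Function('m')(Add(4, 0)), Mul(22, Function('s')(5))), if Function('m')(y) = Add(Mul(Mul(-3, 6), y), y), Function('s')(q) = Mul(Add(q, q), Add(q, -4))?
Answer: 152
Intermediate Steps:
Function('s')(q) = Mul(2, q, Add(-4, q)) (Function('s')(q) = Mul(Mul(2, q), Add(-4, q)) = Mul(2, q, Add(-4, q)))
Function('m')(y) = Mul(-17, y) (Function('m')(y) = Add(Mul(-18, y), y) = Mul(-17, y))
Add(Function('m')(Add(4, 0)), Mul(22, Function('s')(5))) = Add(Mul(-17, Add(4, 0)), Mul(22, Mul(2, 5, Add(-4, 5)))) = Add(Mul(-17, 4), Mul(22, Mul(2, 5, 1))) = Add(-68, Mul(22, 10)) = Add(-68, 220) = 152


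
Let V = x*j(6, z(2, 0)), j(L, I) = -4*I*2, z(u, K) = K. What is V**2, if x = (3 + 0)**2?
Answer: 0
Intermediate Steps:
j(L, I) = -8*I
x = 9 (x = 3**2 = 9)
V = 0 (V = 9*(-8*0) = 9*0 = 0)
V**2 = 0**2 = 0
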